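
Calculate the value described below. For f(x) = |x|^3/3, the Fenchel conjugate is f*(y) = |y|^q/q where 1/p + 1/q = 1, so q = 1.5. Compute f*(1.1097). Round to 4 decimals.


The conjugate exponent q satisfies 1/p + 1/q = 1.
p = 3, so q = 3/(3 - 1) = 1.5
|y|^q = 1.1097^1.5 = 1.169
f*(1.1097) = 1.169 / 1.5 = 0.7793


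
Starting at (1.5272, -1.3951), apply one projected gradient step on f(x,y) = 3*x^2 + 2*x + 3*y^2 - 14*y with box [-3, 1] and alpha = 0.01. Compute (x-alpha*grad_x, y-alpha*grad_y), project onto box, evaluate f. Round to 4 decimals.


Step 1: Compute gradient at (1.5272, -1.3951).
grad_x = 2*3*1.5272 + 2 = 11.1632
grad_y = 2*3*-1.3951 - 14 = -22.3706
Step 2: Gradient step.
x_raw = 1.5272 - 0.01*11.1632 = 1.4156
y_raw = -1.3951 - 0.01*-22.3706 = -1.1714
Step 3: Project onto [-3, 1].
x_proj = clip(1.4156) = 1.0
y_proj = clip(-1.1714) = -1.1714
Step 4: Evaluate f.
f(1.0, -1.1714) = 25.516


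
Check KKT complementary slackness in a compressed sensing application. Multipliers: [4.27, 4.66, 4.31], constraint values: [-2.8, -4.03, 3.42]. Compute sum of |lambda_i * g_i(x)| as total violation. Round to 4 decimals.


KKT complementary slackness check:
lambda_1 * g_1 = 4.27 * -2.8 = -11.956
lambda_2 * g_2 = 4.66 * -4.03 = -18.7798
lambda_3 * g_3 = 4.31 * 3.42 = 14.7402
Total violation = 11.956 + 18.7798 + 14.7402 = 45.476


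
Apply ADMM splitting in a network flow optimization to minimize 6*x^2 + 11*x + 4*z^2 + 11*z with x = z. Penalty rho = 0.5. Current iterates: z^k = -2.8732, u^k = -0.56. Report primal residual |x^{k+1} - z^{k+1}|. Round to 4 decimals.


ADMM iteration with rho = 0.5, z^k = -2.8732, u^k = -0.56
Step 1: x-update.
Minimize 6*x^2 + 11*x + (0.5/2)*(x + 2.8732 - 0.56)^2
FOC: (2*6 + 0.5)*x = -11 + 0.5*(-2.8732 + 0.56)
x^{k+1} = -0.9725
Step 2: z-update.
Minimize 4*z^2 + 11*z + (0.5/2)*(-0.9725 - z - 0.56)^2
FOC: (2*4 + 0.5)*z = -11 + 0.5*(-0.9725 - 0.56)
z^{k+1} = -1.3843
Step 3: u-update.
u^{k+1} = -0.56 - 0.9725 + 1.3843 = -0.1483
Step 4: Primal residual = |-0.9725 + 1.3843| = 0.4117


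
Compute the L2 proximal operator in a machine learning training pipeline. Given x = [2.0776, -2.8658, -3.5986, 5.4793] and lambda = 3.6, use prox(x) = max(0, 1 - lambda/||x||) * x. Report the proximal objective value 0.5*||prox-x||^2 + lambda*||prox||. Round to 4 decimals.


Step 1: Compute ||x||.
||x|| = 7.45
Step 2: Compute scaling factor.
scale = max(0, 1 - 3.6/7.45) = 0.5168
Step 3: prox(x) = [1.0737, -1.481, -1.8597, 2.8316]
||prox(x)|| = 3.85
Step 4: Proximal objective.
0.5*||prox-x||^2 = 6.48
lambda*||prox|| = 13.86
Total = 20.3399


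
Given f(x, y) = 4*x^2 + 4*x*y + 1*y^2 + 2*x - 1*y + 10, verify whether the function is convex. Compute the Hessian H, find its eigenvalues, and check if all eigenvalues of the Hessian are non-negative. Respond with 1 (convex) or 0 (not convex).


The Hessian of f(x,y) = 4*x^2 + 4*x*y + 1*y^2 + 2*x - 1*y + 10 is:
H = [[8, 4], [4, 2]]
Trace = 8 + 2 = 10
Determinant = 8*2 - (4)^2 = 0
Discriminant = (10)^2 - 4*0 = 100.0
Eigenvalues: lambda_1 = 0.0, lambda_2 = 10.0
The function is convex.

1


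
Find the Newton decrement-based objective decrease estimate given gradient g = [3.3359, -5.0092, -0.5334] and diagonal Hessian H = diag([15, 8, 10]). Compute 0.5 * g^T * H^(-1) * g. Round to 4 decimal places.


Step 1: H is diagonal, so H^(-1) * g = [0.2224, -0.6262, -0.0533].
Step 2: g^T H^(-1) g = sum_i g_i^2 / H_ii
  = (3.3359)^2/15 + (-5.0092)^2/8 + (-0.5334)^2/10
  = 0.7419 + 3.1365 + 0.0285 = 3.9068
Step 3: Objective decrease = 0.5 * g^T H^(-1) g = 1.9534


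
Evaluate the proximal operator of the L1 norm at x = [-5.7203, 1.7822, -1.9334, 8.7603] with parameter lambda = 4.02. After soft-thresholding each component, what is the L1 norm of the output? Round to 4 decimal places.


Soft-thresholding with lambda = 4.02:
prox(-5.7203) = sign(-5.7203)*max(|-5.7203| - 4.02, 0) = -1.7003
prox(1.7822) = sign(1.7822)*max(|1.7822| - 4.02, 0) = 0.0
prox(-1.9334) = sign(-1.9334)*max(|-1.9334| - 4.02, 0) = 0.0
prox(8.7603) = sign(8.7603)*max(|8.7603| - 4.02, 0) = 4.7403
prox(x) = [-1.7003, 0.0, 0.0, 4.7403]
||prox(x)||_1 = 1.7003 + 0.0 + 0.0 + 4.7403 = 6.4406


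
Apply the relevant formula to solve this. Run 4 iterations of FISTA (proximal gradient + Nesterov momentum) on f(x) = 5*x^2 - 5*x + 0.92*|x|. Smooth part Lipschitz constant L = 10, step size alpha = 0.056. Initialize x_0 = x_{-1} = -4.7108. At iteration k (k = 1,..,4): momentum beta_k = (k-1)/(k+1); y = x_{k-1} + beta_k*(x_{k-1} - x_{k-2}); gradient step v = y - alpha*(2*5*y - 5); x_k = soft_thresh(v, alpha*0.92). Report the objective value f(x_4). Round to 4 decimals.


FISTA on f(x) = 5*x^2 - 5*x + 0.92*|x|
L = 10, alpha = 0.056
Iteration 1: beta = 0.0, y = -4.7108 + 0.0*(-4.7108 + 4.7108) = -4.7108
  grad(y) = -52.108, v = y - alpha*grad = -1.7928
  prox(v) = soft_thresh(-1.7928, 0.0515) = -1.7412
Iteration 2: beta = 0.3333, y = -1.7412 + 0.3333*(-1.7412 + 4.7108) = -0.7514
  grad(y) = -12.5138, v = y - alpha*grad = -0.0506
  prox(v) = soft_thresh(-0.0506, 0.0515) = 0.0
Iteration 3: beta = 0.5, y = 0.0 + 0.5*(0.0 + 1.7412) = 0.8706
  grad(y) = 3.7062, v = y - alpha*grad = 0.6631
  prox(v) = soft_thresh(0.6631, 0.0515) = 0.6116
Iteration 4: beta = 0.6, y = 0.6116 + 0.6*(0.6116 - 0.0) = 0.9785
  grad(y) = 4.7848, v = y - alpha*grad = 0.7105
  prox(v) = soft_thresh(0.7105, 0.0515) = 0.659
f(x_4) = 5*0.659^2 - 5*0.659 + 0.92*|0.659| = -0.5173


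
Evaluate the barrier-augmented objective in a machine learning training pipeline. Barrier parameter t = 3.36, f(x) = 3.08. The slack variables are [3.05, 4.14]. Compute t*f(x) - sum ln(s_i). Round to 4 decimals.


Step 1: Compute log-barrier.
ln values: [1.1151, 1.4207]
phi = -(1.1151 + 1.4207) = -2.5358
Step 2: Compute augmented objective.
t*f(x) = 3.36*3.08 = 10.3488
Total = 10.3488 - 2.5358 = 7.813


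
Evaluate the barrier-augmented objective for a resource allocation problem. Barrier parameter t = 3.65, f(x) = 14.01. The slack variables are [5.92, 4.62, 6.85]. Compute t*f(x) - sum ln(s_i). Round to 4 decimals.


Step 1: Compute log-barrier.
ln values: [1.7783, 1.5304, 1.9242]
phi = -(1.7783 + 1.5304 + 1.9242) = -5.233
Step 2: Compute augmented objective.
t*f(x) = 3.65*14.01 = 51.1365
Total = 51.1365 - 5.233 = 45.9035


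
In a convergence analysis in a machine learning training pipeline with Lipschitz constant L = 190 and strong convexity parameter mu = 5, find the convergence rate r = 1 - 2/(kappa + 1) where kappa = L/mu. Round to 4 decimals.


Step 1: Compute the condition number.
kappa = L/mu = 190/5 = 38.0
Step 2: Compute the convergence rate.
r = 1 - 2/(kappa + 1) = 1 - 2*mu/(L + mu) = (L - mu)/(L + mu) = 185/195 = 0.9487


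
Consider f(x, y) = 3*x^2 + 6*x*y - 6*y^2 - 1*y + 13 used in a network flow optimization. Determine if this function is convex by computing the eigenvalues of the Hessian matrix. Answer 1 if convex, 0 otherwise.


The Hessian of f(x,y) = 3*x^2 + 6*x*y - 6*y^2 - 1*y + 13 is:
H = [[6, 6], [6, -12]]
Trace = 6 - 12 = -6
Determinant = 6*-12 - (6)^2 = -108
Discriminant = (-6)^2 - 4*-108 = 468.0
Eigenvalues: lambda_1 = -13.8167, lambda_2 = 7.8167
The function is not convex.

0


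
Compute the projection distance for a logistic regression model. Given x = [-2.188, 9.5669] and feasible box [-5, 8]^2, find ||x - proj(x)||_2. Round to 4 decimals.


Project each component onto [-5, 8].
clip(-2.188) = -2.188, clip(9.5669) = 8.0
Projection = [-2.188, 8.0]
Squared diffs: [0.0, 2.4552]
Distance = sqrt(2.4552) = 1.5669


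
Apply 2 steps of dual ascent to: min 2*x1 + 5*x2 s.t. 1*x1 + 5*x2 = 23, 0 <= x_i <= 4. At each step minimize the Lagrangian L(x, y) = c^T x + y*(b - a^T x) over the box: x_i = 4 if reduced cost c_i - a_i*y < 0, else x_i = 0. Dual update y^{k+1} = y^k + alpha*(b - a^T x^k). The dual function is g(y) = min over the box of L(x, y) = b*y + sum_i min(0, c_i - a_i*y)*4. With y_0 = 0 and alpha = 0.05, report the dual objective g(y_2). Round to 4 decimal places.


Dual ascent for LP: min 2*x1 + 5*x2, 1*x1 + 5*x2 = 23, 0 <= x_i <= 4
Step 1: y^k = 0.0, reduced costs: (2.0, 5.0)
  x^k = (0.0, 0.0), subgradient = b - a^T x = 23.0
  y^{k+1} = 0.0 + 0.05*23.0 = 1.15
Step 2: y^k = 1.15, reduced costs: (0.85, -0.75)
  x^k = (0.0, 4.0), subgradient = b - a^T x = 3.0
  y^{k+1} = 1.15 + 0.05*3.0 = 1.3
Dual objective at y_2 = 1.3: reduced costs (0.7, -1.5), box minimizer x = (0.0, 4.0)
g(y_2) = b*y + (c1 - a1*y)*x1 + (c2 - a2*y)*x2 = 23*1.3 + 0.7*0.0 + (-1.5)*4.0 = 29.9 + 0.0 - 6.0 = 23.9


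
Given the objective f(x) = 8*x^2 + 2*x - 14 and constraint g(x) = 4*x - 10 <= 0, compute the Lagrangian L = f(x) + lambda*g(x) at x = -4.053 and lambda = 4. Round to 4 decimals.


Step 1: Evaluate f(x).
f(-4.053) = 8*(-4.053)^2 + 2*(-4.053) - 14 = 109.3085
Step 2: Evaluate g(x).
g(-4.053) = 4*-4.053 - 10 = -26.212
Step 3: Compute Lagrangian.
L = 109.3085 + 4*-26.212 = 4.4605


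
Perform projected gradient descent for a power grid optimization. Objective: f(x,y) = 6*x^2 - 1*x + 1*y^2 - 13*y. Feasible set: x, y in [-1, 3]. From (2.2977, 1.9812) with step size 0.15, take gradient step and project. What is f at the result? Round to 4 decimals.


Step 1: Compute gradient at (2.2977, 1.9812).
grad_x = 2*6*2.2977 - 1 = 26.5724
grad_y = 2*1*1.9812 - 13 = -9.0376
Step 2: Gradient step.
x_raw = 2.2977 - 0.15*26.5724 = -1.6882
y_raw = 1.9812 - 0.15*-9.0376 = 3.3368
Step 3: Project onto [-1, 3].
x_proj = clip(-1.6882) = -1.0
y_proj = clip(3.3368) = 3.0
Step 4: Evaluate f.
f(-1.0, 3.0) = -23.0


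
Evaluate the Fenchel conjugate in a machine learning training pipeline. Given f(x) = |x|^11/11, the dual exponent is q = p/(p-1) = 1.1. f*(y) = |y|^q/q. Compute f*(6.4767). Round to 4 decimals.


The conjugate exponent q satisfies 1/p + 1/q = 1.
p = 11, so q = 11/(11 - 1) = 1.1
|y|^q = 6.4767^1.1 = 7.8071
f*(6.4767) = 7.8071 / 1.1 = 7.0974


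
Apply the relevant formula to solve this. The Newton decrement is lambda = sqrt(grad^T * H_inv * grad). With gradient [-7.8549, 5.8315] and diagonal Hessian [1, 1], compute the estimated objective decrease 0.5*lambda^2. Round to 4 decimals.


Step 1: H is diagonal, so H^(-1) * g = [-7.8549, 5.8315].
Step 2: g^T H^(-1) g = sum_i g_i^2 / H_ii
  = (-7.8549)^2/1 + (5.8315)^2/1
  = 61.6995 + 34.0064 = 95.7058
Step 3: Objective decrease = 0.5 * g^T H^(-1) g = 47.8529


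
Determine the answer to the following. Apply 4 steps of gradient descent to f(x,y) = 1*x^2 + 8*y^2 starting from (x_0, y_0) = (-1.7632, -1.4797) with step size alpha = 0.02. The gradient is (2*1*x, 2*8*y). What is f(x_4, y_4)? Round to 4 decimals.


Gradient descent on f(x,y) = 1*x^2 + 8*y^2.
Starting point: (-1.7632, -1.4797), alpha = 0.02
Step 1: grad_x = 2*1*-1.7632 = -3.5264, grad_y = 2*8*-1.4797 = -23.6752
  x_1 = -1.7632 - 0.02*-3.5264 = -1.6927
  y_1 = -1.4797 - 0.02*-23.6752 = -1.0062
Step 2: grad_x = 2*1*-1.6927 = -3.3853, grad_y = 2*8*-1.0062 = -16.0991
  x_2 = -1.6927 - 0.02*-3.3853 = -1.625
  y_2 = -1.0062 - 0.02*-16.0991 = -0.6842
Step 3: grad_x = 2*1*-1.625 = -3.2499, grad_y = 2*8*-0.6842 = -10.9474
  x_3 = -1.625 - 0.02*-3.2499 = -1.56
  y_3 = -0.6842 - 0.02*-10.9474 = -0.4653
Step 4: grad_x = 2*1*-1.56 = -3.1199, grad_y = 2*8*-0.4653 = -7.4442
  x_4 = -1.56 - 0.02*-3.1199 = -1.4976
  y_4 = -0.4653 - 0.02*-7.4442 = -0.3164
f(-1.4976, -0.3164) = 1*(-1.4976)^2 + 8*(-0.3164)^2 = 3.0435


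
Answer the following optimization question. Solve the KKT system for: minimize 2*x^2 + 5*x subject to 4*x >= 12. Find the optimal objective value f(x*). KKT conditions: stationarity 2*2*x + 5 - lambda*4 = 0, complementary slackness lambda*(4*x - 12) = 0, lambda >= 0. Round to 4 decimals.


Step 1: Try lambda = 0 (constraint inactive).
x_unc = -5/(2*2) = -1.25
Check: 4*-1.25 = -5.0 < 12 -- violated!
Step 2: Constraint must be active: 4*x = 12
x* = 12/4 = 3.0
lambda = (2*2*3.0 + 5)/4 = 4.25
Step 3: Compute optimal value.
f(x*) = 2*3.0^2 + 5*3.0 = 33.0


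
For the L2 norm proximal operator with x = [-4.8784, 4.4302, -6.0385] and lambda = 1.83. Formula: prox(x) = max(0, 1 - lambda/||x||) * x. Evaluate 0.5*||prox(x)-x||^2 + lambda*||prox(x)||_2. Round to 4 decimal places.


Step 1: Compute ||x||.
||x|| = 8.9381
Step 2: Compute scaling factor.
scale = max(0, 1 - 1.83/8.9381) = 0.7953
Step 3: prox(x) = [-3.8796, 3.5232, -4.8022]
||prox(x)|| = 7.1081
Step 4: Proximal objective.
0.5*||prox-x||^2 = 1.6745
lambda*||prox|| = 13.0078
Total = 14.6822


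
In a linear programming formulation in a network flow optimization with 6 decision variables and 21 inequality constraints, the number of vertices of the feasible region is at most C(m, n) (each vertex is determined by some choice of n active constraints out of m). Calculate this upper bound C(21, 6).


Each vertex corresponds to some choice of n active constraints out of m, so the number of vertices is at most C(m, n) = m! / (n!(m-n)!).
m = 21, n = 6
Numerator: 21 * 20 * 19 * 18 * 17 * 16
Denominator: 6! = 720
C(21, 6) = 54264


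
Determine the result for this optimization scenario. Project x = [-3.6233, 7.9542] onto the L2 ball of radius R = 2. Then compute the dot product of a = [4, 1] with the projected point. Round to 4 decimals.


Step 1: Compute ||x|| (intermediates to 6 decimals).
||x|| = sqrt((-3.6233)^2 + 7.9542^2) = 8.740572
Step 2: Project.
Since ||x|| > R, scale = R/||x|| = 2/8.740572 = 0.228818, proj(x) = scale * x
proj(x) = [-0.829076, 1.820064]
Step 3: Dot product.
a^T * proj(x) = 4*(-0.829076) + 1*1.820064 = -1.4962


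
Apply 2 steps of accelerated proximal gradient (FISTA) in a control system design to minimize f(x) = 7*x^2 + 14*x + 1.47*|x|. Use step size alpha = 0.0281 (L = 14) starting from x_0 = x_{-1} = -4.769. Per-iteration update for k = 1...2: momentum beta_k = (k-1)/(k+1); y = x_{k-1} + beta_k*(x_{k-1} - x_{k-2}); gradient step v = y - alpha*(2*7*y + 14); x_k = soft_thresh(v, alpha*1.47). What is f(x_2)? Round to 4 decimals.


FISTA on f(x) = 7*x^2 + 14*x + 1.47*|x|
L = 14, alpha = 0.0281
Iteration 1: beta = 0.0, y = -4.769 + 0.0*(-4.769 + 4.769) = -4.769
  grad(y) = -52.766, v = y - alpha*grad = -3.2863
  prox(v) = soft_thresh(-3.2863, 0.0413) = -3.245
Iteration 2: beta = 0.3333, y = -3.245 + 0.3333*(-3.245 + 4.769) = -2.737
  grad(y) = -24.3174, v = y - alpha*grad = -2.0536
  prox(v) = soft_thresh(-2.0536, 0.0413) = -2.0123
f(x_2) = 7*(-2.0123)^2 + 14*(-2.0123) + 1.47*|-2.0123| = 3.1318


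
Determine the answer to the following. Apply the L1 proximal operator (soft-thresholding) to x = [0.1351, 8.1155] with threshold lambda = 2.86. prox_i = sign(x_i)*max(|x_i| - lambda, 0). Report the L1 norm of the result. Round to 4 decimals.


Soft-thresholding with lambda = 2.86:
prox(0.1351) = sign(0.1351)*max(|0.1351| - 2.86, 0) = 0.0
prox(8.1155) = sign(8.1155)*max(|8.1155| - 2.86, 0) = 5.2555
prox(x) = [0.0, 5.2555]
||prox(x)||_1 = 0.0 + 5.2555 = 5.2555


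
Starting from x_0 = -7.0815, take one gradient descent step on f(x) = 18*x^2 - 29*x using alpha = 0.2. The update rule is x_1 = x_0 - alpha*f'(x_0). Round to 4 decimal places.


We compute the gradient at x_0 and apply the update.
f'(x) = 36*x - 29
f'(-7.0815) = 36*-7.0815 - 29 = -283.934
x_1 = -7.0815 - 0.2*-283.934 = 49.7053


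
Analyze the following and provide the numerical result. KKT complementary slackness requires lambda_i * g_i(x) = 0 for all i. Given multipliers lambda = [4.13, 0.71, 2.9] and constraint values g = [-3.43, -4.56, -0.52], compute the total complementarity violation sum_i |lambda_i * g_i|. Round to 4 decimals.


KKT complementary slackness check:
lambda_1 * g_1 = 4.13 * -3.43 = -14.1659
lambda_2 * g_2 = 0.71 * -4.56 = -3.2376
lambda_3 * g_3 = 2.9 * -0.52 = -1.508
Total violation = 14.1659 + 3.2376 + 1.508 = 18.9115


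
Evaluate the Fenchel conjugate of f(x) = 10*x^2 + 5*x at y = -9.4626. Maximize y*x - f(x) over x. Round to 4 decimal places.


f*(y) = sup_x {y*x - a*x^2 - b*x} = sup_x {(y-b)*x - a*x^2}
FOC: (y - b) - 2a*x = 0 => x* = (y - b)/(2a)
x* = (-9.4626 - 5)/(2*10) = -0.7231
f*(-9.4626) = (y-b)^2/(4a) = (-9.4626 - 5)^2/(4*10)
= 209.1668/40 = 5.2292


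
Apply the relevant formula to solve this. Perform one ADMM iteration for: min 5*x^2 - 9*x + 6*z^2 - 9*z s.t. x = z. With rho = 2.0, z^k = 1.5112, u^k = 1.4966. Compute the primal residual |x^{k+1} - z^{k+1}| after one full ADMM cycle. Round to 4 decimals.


ADMM iteration with rho = 2.0, z^k = 1.5112, u^k = 1.4966
Step 1: x-update.
Minimize 5*x^2 - 9*x + (2.0/2)*(x - 1.5112 + 1.4966)^2
FOC: (2*5 + 2.0)*x = 9 + 2.0*(1.5112 - 1.4966)
x^{k+1} = 0.7524
Step 2: z-update.
Minimize 6*z^2 - 9*z + (2.0/2)*(0.7524 - z + 1.4966)^2
FOC: (2*6 + 2.0)*z = 9 + 2.0*(0.7524 + 1.4966)
z^{k+1} = 0.9641
Step 3: u-update.
u^{k+1} = 1.4966 + 0.7524 - 0.9641 = 1.2849
Step 4: Primal residual = |0.7524 - 0.9641| = 0.2117


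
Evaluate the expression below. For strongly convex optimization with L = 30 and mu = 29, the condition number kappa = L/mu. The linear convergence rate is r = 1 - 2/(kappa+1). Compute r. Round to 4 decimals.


Step 1: Compute the condition number.
kappa = L/mu = 30/29 = 1.0345
Step 2: Compute the convergence rate.
r = 1 - 2/(kappa + 1) = 1 - 2*mu/(L + mu) = (L - mu)/(L + mu) = 1/59 = 0.0169


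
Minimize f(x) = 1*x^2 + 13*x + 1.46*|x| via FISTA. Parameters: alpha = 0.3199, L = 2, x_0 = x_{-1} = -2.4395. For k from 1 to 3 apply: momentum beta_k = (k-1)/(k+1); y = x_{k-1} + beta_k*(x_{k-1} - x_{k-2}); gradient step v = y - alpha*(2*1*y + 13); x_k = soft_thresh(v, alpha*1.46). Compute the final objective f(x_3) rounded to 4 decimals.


FISTA on f(x) = 1*x^2 + 13*x + 1.46*|x|
L = 2, alpha = 0.3199
Iteration 1: beta = 0.0, y = -2.4395 + 0.0*(-2.4395 + 2.4395) = -2.4395
  grad(y) = 8.121, v = y - alpha*grad = -5.0374
  prox(v) = soft_thresh(-5.0374, 0.4671) = -4.5704
Iteration 2: beta = 0.3333, y = -4.5704 + 0.3333*(-4.5704 + 2.4395) = -5.2806
  grad(y) = 2.4387, v = y - alpha*grad = -6.0608
  prox(v) = soft_thresh(-6.0608, 0.4671) = -5.5937
Iteration 3: beta = 0.5, y = -5.5937 + 0.5*(-5.5937 + 4.5704) = -6.1054
  grad(y) = 0.7892, v = y - alpha*grad = -6.3579
  prox(v) = soft_thresh(-6.3579, 0.4671) = -5.8908
f(x_3) = 1*(-5.8908)^2 + 13*(-5.8908) + 1.46*|-5.8908| = -33.2783


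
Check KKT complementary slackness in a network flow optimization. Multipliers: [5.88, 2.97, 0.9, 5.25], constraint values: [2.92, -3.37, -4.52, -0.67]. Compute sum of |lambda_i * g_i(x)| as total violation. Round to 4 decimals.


KKT complementary slackness check:
lambda_1 * g_1 = 5.88 * 2.92 = 17.1696
lambda_2 * g_2 = 2.97 * -3.37 = -10.0089
lambda_3 * g_3 = 0.9 * -4.52 = -4.068
lambda_4 * g_4 = 5.25 * -0.67 = -3.5175
Total violation = 17.1696 + 10.0089 + 4.068 + 3.5175 = 34.764


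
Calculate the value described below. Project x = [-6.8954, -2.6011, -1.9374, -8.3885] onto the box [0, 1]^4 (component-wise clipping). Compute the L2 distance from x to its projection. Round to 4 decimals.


Project each component onto [0, 1].
clip(-6.8954) = 0.0, clip(-2.6011) = 0.0, clip(-1.9374) = 0.0, clip(-8.3885) = 0.0
Projection = [0.0, 0.0, 0.0, 0.0]
Squared diffs: [47.5465, 6.7657, 3.7535, 70.3669]
Distance = sqrt(128.4326) = 11.3328


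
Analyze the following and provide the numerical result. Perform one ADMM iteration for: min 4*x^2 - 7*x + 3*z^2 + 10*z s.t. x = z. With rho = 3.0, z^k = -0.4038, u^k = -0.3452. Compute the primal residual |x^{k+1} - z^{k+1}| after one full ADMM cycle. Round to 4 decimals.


ADMM iteration with rho = 3.0, z^k = -0.4038, u^k = -0.3452
Step 1: x-update.
Minimize 4*x^2 - 7*x + (3.0/2)*(x + 0.4038 - 0.3452)^2
FOC: (2*4 + 3.0)*x = 7 + 3.0*(-0.4038 + 0.3452)
x^{k+1} = 0.6204
Step 2: z-update.
Minimize 3*z^2 + 10*z + (3.0/2)*(0.6204 - z - 0.3452)^2
FOC: (2*3 + 3.0)*z = -10 + 3.0*(0.6204 - 0.3452)
z^{k+1} = -1.0194
Step 3: u-update.
u^{k+1} = -0.3452 + 0.6204 + 1.0194 = 1.2946
Step 4: Primal residual = |0.6204 + 1.0194| = 1.6398


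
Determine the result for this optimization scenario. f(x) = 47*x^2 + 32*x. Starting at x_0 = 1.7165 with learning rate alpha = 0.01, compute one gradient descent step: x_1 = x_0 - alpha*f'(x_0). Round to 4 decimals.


We compute the gradient at x_0 and apply the update.
f'(x) = 94*x + 32
f'(1.7165) = 94*1.7165 + 32 = 193.351
x_1 = 1.7165 - 0.01*193.351 = -0.217


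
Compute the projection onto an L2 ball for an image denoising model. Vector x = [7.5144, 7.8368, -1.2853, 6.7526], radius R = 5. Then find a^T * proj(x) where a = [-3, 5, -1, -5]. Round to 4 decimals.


Step 1: Compute ||x|| (intermediates to 6 decimals).
||x|| = sqrt(7.5144^2 + 7.8368^2 + (-1.2853)^2 + 6.7526^2) = 12.85034
Step 2: Project.
Since ||x|| > R, scale = R/||x|| = 5/12.85034 = 0.389095, proj(x) = scale * x
proj(x) = [2.923815, 3.04926, -0.500104, 2.627403]
Step 3: Dot product.
a^T * proj(x) = -3*2.923815 + 5*3.04926 - 1*(-0.500104) - 5*2.627403 = -6.1621


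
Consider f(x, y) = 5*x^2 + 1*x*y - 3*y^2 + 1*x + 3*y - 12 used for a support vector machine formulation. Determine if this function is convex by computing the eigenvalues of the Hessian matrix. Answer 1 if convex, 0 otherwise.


The Hessian of f(x,y) = 5*x^2 + 1*x*y - 3*y^2 + 1*x + 3*y - 12 is:
H = [[10, 1], [1, -6]]
Trace = 10 - 6 = 4
Determinant = 10*-6 - (1)^2 = -61
Discriminant = (4)^2 - 4*-61 = 260.0
Eigenvalues: lambda_1 = -6.0623, lambda_2 = 10.0623
The function is not convex.

0


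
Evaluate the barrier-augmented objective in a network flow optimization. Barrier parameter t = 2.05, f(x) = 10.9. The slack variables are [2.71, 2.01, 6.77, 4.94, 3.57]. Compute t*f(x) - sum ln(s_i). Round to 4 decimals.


Step 1: Compute log-barrier.
ln values: [0.9969, 0.6981, 1.9125, 1.5974, 1.2726]
phi = -(0.9969 + 0.6981 + 1.9125 + 1.5974 + 1.2726) = -6.4775
Step 2: Compute augmented objective.
t*f(x) = 2.05*10.9 = 22.345
Total = 22.345 - 6.4775 = 15.8675


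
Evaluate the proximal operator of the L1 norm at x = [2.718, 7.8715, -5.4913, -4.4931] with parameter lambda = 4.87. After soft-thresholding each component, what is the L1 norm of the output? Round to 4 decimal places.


Soft-thresholding with lambda = 4.87:
prox(2.718) = sign(2.718)*max(|2.718| - 4.87, 0) = 0.0
prox(7.8715) = sign(7.8715)*max(|7.8715| - 4.87, 0) = 3.0015
prox(-5.4913) = sign(-5.4913)*max(|-5.4913| - 4.87, 0) = -0.6213
prox(-4.4931) = sign(-4.4931)*max(|-4.4931| - 4.87, 0) = 0.0
prox(x) = [0.0, 3.0015, -0.6213, 0.0]
||prox(x)||_1 = 0.0 + 3.0015 + 0.6213 + 0.0 = 3.6228


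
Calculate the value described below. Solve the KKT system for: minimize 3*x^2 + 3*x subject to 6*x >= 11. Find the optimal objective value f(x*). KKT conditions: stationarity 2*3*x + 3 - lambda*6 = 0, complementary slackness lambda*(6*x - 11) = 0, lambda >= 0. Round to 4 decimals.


Step 1: Try lambda = 0 (constraint inactive).
x_unc = -3/(2*3) = -0.5
Check: 6*-0.5 = -3.0 < 11 -- violated!
Step 2: Constraint must be active: 6*x = 11
x* = 11/6 = 1.8333 (rounded; the exact value 11/6 is used below)
lambda = (2*3*(11/6) + 3)/6 = 2.3333
Step 3: Compute optimal value.
f(x*) = 3*(11/6)^2 + 3*(11/6) = 15.5833


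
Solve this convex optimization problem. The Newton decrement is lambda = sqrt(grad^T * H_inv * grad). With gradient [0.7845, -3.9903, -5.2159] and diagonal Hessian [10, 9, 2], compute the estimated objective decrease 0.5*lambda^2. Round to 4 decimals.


Step 1: H is diagonal, so H^(-1) * g = [0.0785, -0.4434, -2.608].
Step 2: g^T H^(-1) g = sum_i g_i^2 / H_ii
  = (0.7845)^2/10 + (-3.9903)^2/9 + (-5.2159)^2/2
  = 0.0615 + 1.7692 + 13.6028 = 15.4335
Step 3: Objective decrease = 0.5 * g^T H^(-1) g = 7.7168


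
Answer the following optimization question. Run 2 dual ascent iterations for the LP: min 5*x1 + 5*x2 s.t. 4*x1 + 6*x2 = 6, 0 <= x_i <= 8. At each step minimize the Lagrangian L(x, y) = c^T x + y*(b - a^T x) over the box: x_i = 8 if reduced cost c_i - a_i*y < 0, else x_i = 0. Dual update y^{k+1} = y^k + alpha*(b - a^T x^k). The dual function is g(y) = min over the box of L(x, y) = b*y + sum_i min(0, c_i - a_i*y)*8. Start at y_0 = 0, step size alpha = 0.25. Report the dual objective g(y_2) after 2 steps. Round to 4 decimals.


Dual ascent for LP: min 5*x1 + 5*x2, 4*x1 + 6*x2 = 6, 0 <= x_i <= 8
Step 1: y^k = 0.0, reduced costs: (5.0, 5.0)
  x^k = (0.0, 0.0), subgradient = b - a^T x = 6.0
  y^{k+1} = 0.0 + 0.25*6.0 = 1.5
Step 2: y^k = 1.5, reduced costs: (-1.0, -4.0)
  x^k = (8.0, 8.0), subgradient = b - a^T x = -74.0
  y^{k+1} = 1.5 + 0.25*-74.0 = -17.0
Dual objective at y_2 = -17.0: reduced costs (73.0, 107.0), box minimizer x = (0.0, 0.0)
g(y_2) = b*y + (c1 - a1*y)*x1 + (c2 - a2*y)*x2 = 6*(-17.0) + 73.0*0.0 + 107.0*0.0 = -102.0 + 0.0 + 0.0 = -102.0


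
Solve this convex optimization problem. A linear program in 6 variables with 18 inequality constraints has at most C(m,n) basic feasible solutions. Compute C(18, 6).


Each vertex corresponds to some choice of n active constraints out of m, so the number of vertices is at most C(m, n) = m! / (n!(m-n)!).
m = 18, n = 6
Numerator: 18 * 17 * 16 * 15 * 14 * 13
Denominator: 6! = 720
C(18, 6) = 18564


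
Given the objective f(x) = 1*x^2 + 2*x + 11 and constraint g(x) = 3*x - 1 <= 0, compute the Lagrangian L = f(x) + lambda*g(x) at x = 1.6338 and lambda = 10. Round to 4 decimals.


Step 1: Evaluate f(x).
f(1.6338) = 1*1.6338^2 + 2*1.6338 + 11 = 16.9369
Step 2: Evaluate g(x).
g(1.6338) = 3*1.6338 - 1 = 3.9014
Step 3: Compute Lagrangian.
L = 16.9369 + 10*3.9014 = 55.9509


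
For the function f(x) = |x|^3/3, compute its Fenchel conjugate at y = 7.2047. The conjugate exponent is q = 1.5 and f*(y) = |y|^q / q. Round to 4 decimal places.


The conjugate exponent q satisfies 1/p + 1/q = 1.
p = 3, so q = 3/(3 - 1) = 1.5
|y|^q = 7.2047^1.5 = 19.3385
f*(7.2047) = 19.3385 / 1.5 = 12.8924


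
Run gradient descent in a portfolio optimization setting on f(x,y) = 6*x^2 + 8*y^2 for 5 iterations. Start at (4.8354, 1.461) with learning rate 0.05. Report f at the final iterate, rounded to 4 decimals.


Gradient descent on f(x,y) = 6*x^2 + 8*y^2.
Starting point: (4.8354, 1.461), alpha = 0.05
Step 1: grad_x = 2*6*4.8354 = 58.0248, grad_y = 2*8*1.461 = 23.376
  x_1 = 4.8354 - 0.05*58.0248 = 1.9342
  y_1 = 1.461 - 0.05*23.376 = 0.2922
Step 2: grad_x = 2*6*1.9342 = 23.2099, grad_y = 2*8*0.2922 = 4.6752
  x_2 = 1.9342 - 0.05*23.2099 = 0.7737
  y_2 = 0.2922 - 0.05*4.6752 = 0.0584
Step 3: grad_x = 2*6*0.7737 = 9.284, grad_y = 2*8*0.0584 = 0.935
  x_3 = 0.7737 - 0.05*9.284 = 0.3095
  y_3 = 0.0584 - 0.05*0.935 = 0.0117
Step 4: grad_x = 2*6*0.3095 = 3.7136, grad_y = 2*8*0.0117 = 0.187
  x_4 = 0.3095 - 0.05*3.7136 = 0.1238
  y_4 = 0.0117 - 0.05*0.187 = 0.0023
Step 5: grad_x = 2*6*0.1238 = 1.4854, grad_y = 2*8*0.0023 = 0.0374
  x_5 = 0.1238 - 0.05*1.4854 = 0.0495
  y_5 = 0.0023 - 0.05*0.0374 = 0.0005
f(0.0495, 0.0005) = 6*0.0495^2 + 8*0.0005^2 = 0.0147


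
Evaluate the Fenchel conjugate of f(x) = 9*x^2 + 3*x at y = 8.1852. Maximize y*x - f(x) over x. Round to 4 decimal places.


f*(y) = sup_x {y*x - a*x^2 - b*x} = sup_x {(y-b)*x - a*x^2}
FOC: (y - b) - 2a*x = 0 => x* = (y - b)/(2a)
x* = (8.1852 - 3)/(2*9) = 0.2881
f*(8.1852) = (y-b)^2/(4a) = (8.1852 - 3)^2/(4*9)
= 26.8863/36 = 0.7468


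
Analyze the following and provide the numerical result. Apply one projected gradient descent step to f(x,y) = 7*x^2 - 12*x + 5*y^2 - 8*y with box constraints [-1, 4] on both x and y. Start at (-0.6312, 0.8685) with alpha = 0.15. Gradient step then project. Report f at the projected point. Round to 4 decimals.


Step 1: Compute gradient at (-0.6312, 0.8685).
grad_x = 2*7*-0.6312 - 12 = -20.8368
grad_y = 2*5*0.8685 - 8 = 0.685
Step 2: Gradient step.
x_raw = -0.6312 - 0.15*-20.8368 = 2.4943
y_raw = 0.8685 - 0.15*0.685 = 0.7658
Step 3: Project onto [-1, 4].
x_proj = clip(2.4943) = 2.4943
y_proj = clip(0.7658) = 0.7658
Step 4: Evaluate f.
f(2.4943, 0.7658) = 10.4255


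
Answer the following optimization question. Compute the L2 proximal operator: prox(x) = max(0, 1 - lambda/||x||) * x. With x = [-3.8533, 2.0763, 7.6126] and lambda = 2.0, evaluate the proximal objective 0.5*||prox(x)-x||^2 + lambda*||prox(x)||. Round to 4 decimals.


Step 1: Compute ||x||.
||x|| = 8.7813
Step 2: Compute scaling factor.
scale = max(0, 1 - 2.0/8.7813) = 0.7722
Step 3: prox(x) = [-2.9757, 1.6034, 5.8788]
||prox(x)|| = 6.7813
Step 4: Proximal objective.
0.5*||prox-x||^2 = 2.0
lambda*||prox|| = 13.5626
Total = 15.5625


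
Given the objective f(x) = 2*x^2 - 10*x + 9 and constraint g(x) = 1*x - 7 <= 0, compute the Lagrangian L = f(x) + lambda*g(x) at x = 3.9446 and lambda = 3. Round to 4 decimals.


Step 1: Evaluate f(x).
f(3.9446) = 2*3.9446^2 - 10*3.9446 + 9 = 0.6737
Step 2: Evaluate g(x).
g(3.9446) = 1*3.9446 - 7 = -3.0554
Step 3: Compute Lagrangian.
L = 0.6737 + 3*-3.0554 = -8.4925


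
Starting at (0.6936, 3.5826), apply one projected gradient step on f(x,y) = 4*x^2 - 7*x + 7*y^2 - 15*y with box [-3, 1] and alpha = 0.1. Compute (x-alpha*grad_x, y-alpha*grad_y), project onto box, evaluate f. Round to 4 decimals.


Step 1: Compute gradient at (0.6936, 3.5826).
grad_x = 2*4*0.6936 - 7 = -1.4512
grad_y = 2*7*3.5826 - 15 = 35.1564
Step 2: Gradient step.
x_raw = 0.6936 - 0.1*-1.4512 = 0.8387
y_raw = 3.5826 - 0.1*35.1564 = 0.067
Step 3: Project onto [-3, 1].
x_proj = clip(0.8387) = 0.8387
y_proj = clip(0.067) = 0.067
Step 4: Evaluate f.
f(0.8387, 0.067) = -4.0302


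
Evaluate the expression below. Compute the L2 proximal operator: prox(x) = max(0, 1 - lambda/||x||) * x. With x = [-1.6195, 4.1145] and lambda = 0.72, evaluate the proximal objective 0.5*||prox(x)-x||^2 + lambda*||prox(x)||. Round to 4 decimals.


Step 1: Compute ||x||.
||x|| = 4.4218
Step 2: Compute scaling factor.
scale = max(0, 1 - 0.72/4.4218) = 0.8372
Step 3: prox(x) = [-1.3558, 3.4445]
||prox(x)|| = 3.7018
Step 4: Proximal objective.
0.5*||prox-x||^2 = 0.2592
lambda*||prox|| = 2.6653
Total = 2.9245


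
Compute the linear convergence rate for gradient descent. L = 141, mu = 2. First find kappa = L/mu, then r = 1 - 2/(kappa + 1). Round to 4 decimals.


Step 1: Compute the condition number.
kappa = L/mu = 141/2 = 70.5
Step 2: Compute the convergence rate.
r = 1 - 2/(kappa + 1) = 1 - 2*mu/(L + mu) = (L - mu)/(L + mu) = 139/143 = 0.972


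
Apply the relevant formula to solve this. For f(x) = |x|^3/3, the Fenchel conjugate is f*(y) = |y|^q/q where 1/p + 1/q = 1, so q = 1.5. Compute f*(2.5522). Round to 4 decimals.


The conjugate exponent q satisfies 1/p + 1/q = 1.
p = 3, so q = 3/(3 - 1) = 1.5
|y|^q = 2.5522^1.5 = 4.0773
f*(2.5522) = 4.0773 / 1.5 = 2.7182


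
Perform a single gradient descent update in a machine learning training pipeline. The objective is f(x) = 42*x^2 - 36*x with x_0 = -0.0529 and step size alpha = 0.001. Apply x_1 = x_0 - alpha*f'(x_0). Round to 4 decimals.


We compute the gradient at x_0 and apply the update.
f'(x) = 84*x - 36
f'(-0.0529) = 84*-0.0529 - 36 = -40.4436
x_1 = -0.0529 - 0.001*-40.4436 = -0.0125


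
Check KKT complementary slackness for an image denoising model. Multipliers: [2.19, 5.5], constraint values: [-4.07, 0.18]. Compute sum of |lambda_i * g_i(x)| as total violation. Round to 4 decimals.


KKT complementary slackness check:
lambda_1 * g_1 = 2.19 * -4.07 = -8.9133
lambda_2 * g_2 = 5.5 * 0.18 = 0.99
Total violation = 8.9133 + 0.99 = 9.9033


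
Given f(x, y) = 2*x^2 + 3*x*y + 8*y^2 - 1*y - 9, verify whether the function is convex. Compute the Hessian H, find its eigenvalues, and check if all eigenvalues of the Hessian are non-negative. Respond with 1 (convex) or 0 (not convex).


The Hessian of f(x,y) = 2*x^2 + 3*x*y + 8*y^2 - 1*y - 9 is:
H = [[4, 3], [3, 16]]
Trace = 4 + 16 = 20
Determinant = 4*16 - (3)^2 = 55
Discriminant = (20)^2 - 4*55 = 180.0
Eigenvalues: lambda_1 = 3.2918, lambda_2 = 16.7082
The function is convex.

1


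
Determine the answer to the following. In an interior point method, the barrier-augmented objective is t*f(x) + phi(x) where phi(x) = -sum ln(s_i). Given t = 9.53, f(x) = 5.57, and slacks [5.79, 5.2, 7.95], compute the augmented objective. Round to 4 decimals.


Step 1: Compute log-barrier.
ln values: [1.7561, 1.6487, 2.0732]
phi = -(1.7561 + 1.6487 + 2.0732) = -5.478
Step 2: Compute augmented objective.
t*f(x) = 9.53*5.57 = 53.0821
Total = 53.0821 - 5.478 = 47.6041


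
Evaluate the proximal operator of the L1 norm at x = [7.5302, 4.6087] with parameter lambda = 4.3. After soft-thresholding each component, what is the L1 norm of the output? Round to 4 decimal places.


Soft-thresholding with lambda = 4.3:
prox(7.5302) = sign(7.5302)*max(|7.5302| - 4.3, 0) = 3.2302
prox(4.6087) = sign(4.6087)*max(|4.6087| - 4.3, 0) = 0.3087
prox(x) = [3.2302, 0.3087]
||prox(x)||_1 = 3.2302 + 0.3087 = 3.5389


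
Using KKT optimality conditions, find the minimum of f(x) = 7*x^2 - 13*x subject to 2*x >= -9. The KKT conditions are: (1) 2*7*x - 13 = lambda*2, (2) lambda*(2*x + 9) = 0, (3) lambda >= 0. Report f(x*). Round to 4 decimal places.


Step 1: Try lambda = 0 (constraint inactive).
Stationarity: 2*7*x - 13 = 0
x* = 13/(2*7) = 13/14 = 0.9286 (rounded; the exact value 13/14 is used below)
Check constraint: 2*0.9286 = 1.8572 >= -9 -- satisfied.
Step 2: Compute optimal value.
f(x*) = 7*(13/14)^2 - 13*(13/14) = -6.0357


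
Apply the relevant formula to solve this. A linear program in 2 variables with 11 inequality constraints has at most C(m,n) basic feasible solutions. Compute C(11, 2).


Each vertex corresponds to some choice of n active constraints out of m, so the number of vertices is at most C(m, n) = m! / (n!(m-n)!).
m = 11, n = 2
Numerator: 11 * 10
Denominator: 2! = 2
C(11, 2) = 55


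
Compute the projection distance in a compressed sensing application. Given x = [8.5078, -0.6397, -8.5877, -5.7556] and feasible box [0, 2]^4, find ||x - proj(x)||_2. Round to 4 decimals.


Project each component onto [0, 2].
clip(8.5078) = 2.0, clip(-0.6397) = 0.0, clip(-8.5877) = 0.0, clip(-5.7556) = 0.0
Projection = [2.0, 0.0, 0.0, 0.0]
Squared diffs: [42.3515, 0.4092, 73.7486, 33.1269]
Distance = sqrt(149.6362) = 12.2326


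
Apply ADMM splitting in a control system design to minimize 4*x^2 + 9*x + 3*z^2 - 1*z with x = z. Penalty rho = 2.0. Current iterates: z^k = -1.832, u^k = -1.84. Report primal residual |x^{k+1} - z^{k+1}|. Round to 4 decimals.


ADMM iteration with rho = 2.0, z^k = -1.832, u^k = -1.84
Step 1: x-update.
Minimize 4*x^2 + 9*x + (2.0/2)*(x + 1.832 - 1.84)^2
FOC: (2*4 + 2.0)*x = -9 + 2.0*(-1.832 + 1.84)
x^{k+1} = -0.8984
Step 2: z-update.
Minimize 3*z^2 - 1*z + (2.0/2)*(-0.8984 - z - 1.84)^2
FOC: (2*3 + 2.0)*z = 1 + 2.0*(-0.8984 - 1.84)
z^{k+1} = -0.5596
Step 3: u-update.
u^{k+1} = -1.84 - 0.8984 + 0.5596 = -2.1788
Step 4: Primal residual = |-0.8984 + 0.5596| = 0.3388


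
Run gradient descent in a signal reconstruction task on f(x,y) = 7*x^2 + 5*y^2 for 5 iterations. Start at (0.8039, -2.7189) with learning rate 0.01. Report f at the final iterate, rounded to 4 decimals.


Gradient descent on f(x,y) = 7*x^2 + 5*y^2.
Starting point: (0.8039, -2.7189), alpha = 0.01
Step 1: grad_x = 2*7*0.8039 = 11.2546, grad_y = 2*5*-2.7189 = -27.189
  x_1 = 0.8039 - 0.01*11.2546 = 0.6914
  y_1 = -2.7189 - 0.01*-27.189 = -2.447
Step 2: grad_x = 2*7*0.6914 = 9.679, grad_y = 2*5*-2.447 = -24.4701
  x_2 = 0.6914 - 0.01*9.679 = 0.5946
  y_2 = -2.447 - 0.01*-24.4701 = -2.2023
Step 3: grad_x = 2*7*0.5946 = 8.3239, grad_y = 2*5*-2.2023 = -22.0231
  x_3 = 0.5946 - 0.01*8.3239 = 0.5113
  y_3 = -2.2023 - 0.01*-22.0231 = -1.9821
Step 4: grad_x = 2*7*0.5113 = 7.1586, grad_y = 2*5*-1.9821 = -19.8208
  x_4 = 0.5113 - 0.01*7.1586 = 0.4397
  y_4 = -1.9821 - 0.01*-19.8208 = -1.7839
Step 5: grad_x = 2*7*0.4397 = 6.1564, grad_y = 2*5*-1.7839 = -17.8387
  x_5 = 0.4397 - 0.01*6.1564 = 0.3782
  y_5 = -1.7839 - 0.01*-17.8387 = -1.6055
f(0.3782, -1.6055) = 7*0.3782^2 + 5*(-1.6055)^2 = 13.889


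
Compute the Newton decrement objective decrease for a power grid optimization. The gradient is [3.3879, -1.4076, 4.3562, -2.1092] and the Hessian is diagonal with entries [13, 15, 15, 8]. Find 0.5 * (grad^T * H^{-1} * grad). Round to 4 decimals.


Step 1: H is diagonal, so H^(-1) * g = [0.2606, -0.0938, 0.2904, -0.2637].
Step 2: g^T H^(-1) g = sum_i g_i^2 / H_ii
  = (3.3879)^2/13 + (-1.4076)^2/15 + (4.3562)^2/15 + (-2.1092)^2/8
  = 0.8829 + 0.1321 + 1.2651 + 0.5561 = 2.8362
Step 3: Objective decrease = 0.5 * g^T H^(-1) g = 1.4181


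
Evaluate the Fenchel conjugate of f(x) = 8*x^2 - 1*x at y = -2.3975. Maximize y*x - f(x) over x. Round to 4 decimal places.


f*(y) = sup_x {y*x - a*x^2 - b*x} = sup_x {(y-b)*x - a*x^2}
FOC: (y - b) - 2a*x = 0 => x* = (y - b)/(2a)
x* = (-2.3975 + 1)/(2*8) = -0.0873
f*(-2.3975) = (y-b)^2/(4a) = (-2.3975 + 1)^2/(4*8)
= 1.953/32 = 0.061


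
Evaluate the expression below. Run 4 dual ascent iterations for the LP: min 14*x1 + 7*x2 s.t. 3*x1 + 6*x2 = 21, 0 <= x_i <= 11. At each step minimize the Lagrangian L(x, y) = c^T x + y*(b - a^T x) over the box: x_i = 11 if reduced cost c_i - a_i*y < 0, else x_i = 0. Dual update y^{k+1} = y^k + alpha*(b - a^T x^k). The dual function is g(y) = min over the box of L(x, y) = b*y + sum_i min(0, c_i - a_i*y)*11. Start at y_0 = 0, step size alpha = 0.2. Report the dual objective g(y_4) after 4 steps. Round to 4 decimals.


Dual ascent for LP: min 14*x1 + 7*x2, 3*x1 + 6*x2 = 21, 0 <= x_i <= 11
Step 1: y^k = 0.0, reduced costs: (14.0, 7.0)
  x^k = (0.0, 0.0), subgradient = b - a^T x = 21.0
  y^{k+1} = 0.0 + 0.2*21.0 = 4.2
Step 2: y^k = 4.2, reduced costs: (1.4, -18.2)
  x^k = (0.0, 11.0), subgradient = b - a^T x = -45.0
  y^{k+1} = 4.2 + 0.2*-45.0 = -4.8
Step 3: y^k = -4.8, reduced costs: (28.4, 35.8)
  x^k = (0.0, 0.0), subgradient = b - a^T x = 21.0
  y^{k+1} = -4.8 + 0.2*21.0 = -0.6
Step 4: y^k = -0.6, reduced costs: (15.8, 10.6)
  x^k = (0.0, 0.0), subgradient = b - a^T x = 21.0
  y^{k+1} = -0.6 + 0.2*21.0 = 3.6
Dual objective at y_4 = 3.6: reduced costs (3.2, -14.6), box minimizer x = (0.0, 11.0)
g(y_4) = b*y + (c1 - a1*y)*x1 + (c2 - a2*y)*x2 = 21*3.6 + 3.2*0.0 + (-14.6)*11.0 = 75.6 + 0.0 - 160.6 = -85.0


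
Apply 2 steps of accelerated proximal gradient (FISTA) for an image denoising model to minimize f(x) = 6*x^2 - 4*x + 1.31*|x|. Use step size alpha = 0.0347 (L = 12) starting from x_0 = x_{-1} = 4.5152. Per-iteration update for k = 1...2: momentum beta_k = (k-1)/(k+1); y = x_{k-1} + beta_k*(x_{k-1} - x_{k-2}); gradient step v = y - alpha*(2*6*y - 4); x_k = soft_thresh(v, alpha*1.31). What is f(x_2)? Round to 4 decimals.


FISTA on f(x) = 6*x^2 - 4*x + 1.31*|x|
L = 12, alpha = 0.0347
Iteration 1: beta = 0.0, y = 4.5152 + 0.0*(4.5152 - 4.5152) = 4.5152
  grad(y) = 50.1824, v = y - alpha*grad = 2.7739
  prox(v) = soft_thresh(2.7739, 0.0455) = 2.7284
Iteration 2: beta = 0.3333, y = 2.7284 + 0.3333*(2.7284 - 4.5152) = 2.1328
  grad(y) = 21.5938, v = y - alpha*grad = 1.3835
  prox(v) = soft_thresh(1.3835, 0.0455) = 1.3381
f(x_2) = 6*1.3381^2 - 4*1.3381 + 1.31*|1.3381| = 7.143


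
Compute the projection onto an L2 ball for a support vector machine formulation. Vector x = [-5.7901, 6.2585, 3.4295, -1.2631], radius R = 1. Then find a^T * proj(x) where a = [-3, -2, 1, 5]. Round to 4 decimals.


Step 1: Compute ||x|| (intermediates to 6 decimals).
||x|| = sqrt((-5.7901)^2 + 6.2585^2 + 3.4295^2 + (-1.2631)^2) = 9.276366
Step 2: Project.
Since ||x|| > R, scale = R/||x|| = 1/9.276366 = 0.107801, proj(x) = scale * x
proj(x) = [-0.624179, 0.674673, 0.369704, -0.136163]
Step 3: Dot product.
a^T * proj(x) = -3*(-0.624179) - 2*0.674673 + 1*0.369704 + 5*(-0.136163) = 0.2121


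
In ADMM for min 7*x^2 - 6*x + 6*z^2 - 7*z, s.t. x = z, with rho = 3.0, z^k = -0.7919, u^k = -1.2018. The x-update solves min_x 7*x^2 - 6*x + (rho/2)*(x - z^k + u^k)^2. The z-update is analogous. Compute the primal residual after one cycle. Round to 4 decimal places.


ADMM iteration with rho = 3.0, z^k = -0.7919, u^k = -1.2018
Step 1: x-update.
Minimize 7*x^2 - 6*x + (3.0/2)*(x + 0.7919 - 1.2018)^2
FOC: (2*7 + 3.0)*x = 6 + 3.0*(-0.7919 + 1.2018)
x^{k+1} = 0.4253
Step 2: z-update.
Minimize 6*z^2 - 7*z + (3.0/2)*(0.4253 - z - 1.2018)^2
FOC: (2*6 + 3.0)*z = 7 + 3.0*(0.4253 - 1.2018)
z^{k+1} = 0.3114
Step 3: u-update.
u^{k+1} = -1.2018 + 0.4253 - 0.3114 = -1.0879
Step 4: Primal residual = |0.4253 - 0.3114| = 0.1139
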